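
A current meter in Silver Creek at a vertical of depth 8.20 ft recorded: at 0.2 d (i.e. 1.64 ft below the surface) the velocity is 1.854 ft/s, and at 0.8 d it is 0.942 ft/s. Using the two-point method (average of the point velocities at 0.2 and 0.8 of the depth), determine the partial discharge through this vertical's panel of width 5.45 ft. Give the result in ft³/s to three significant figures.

v̄ = (1.854 + 0.942) / 2 = 1.398 ft/s
q = v̄ × d × w = 1.398 × 8.20 × 5.45 = 62.48 ft³/s

62.5 ft³/s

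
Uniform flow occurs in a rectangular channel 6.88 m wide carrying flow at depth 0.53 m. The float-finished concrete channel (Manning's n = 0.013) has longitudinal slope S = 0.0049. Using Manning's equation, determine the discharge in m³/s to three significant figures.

11.7 m³/s

A = b·y = 6.88 × 0.53 = 3.646 m²
P = b + 2y = 6.88 + 2×0.53 = 7.940 m
R = A/P = 3.646/7.940 = 0.4592 m
Q = (1/n)·A·R^(2/3)·S^(1/2) = (1/0.013) × 3.646 × 0.4592^(2/3) × 0.0049^(1/2) = 11.69 m³/s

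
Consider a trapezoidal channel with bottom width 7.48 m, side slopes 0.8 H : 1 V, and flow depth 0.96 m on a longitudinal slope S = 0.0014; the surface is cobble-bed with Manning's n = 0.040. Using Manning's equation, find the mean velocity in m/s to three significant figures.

A = (b + z·y)·y = (7.48 + 0.8×0.96)×0.96 = 7.918 m²
P = b + 2y√(1+z²) = 7.48 + 2×0.96×√(1+0.8²) = 9.939 m
R = A/P = 7.918/9.939 = 0.7967 m
Q = (1/n)·A·R^(2/3)·S^(1/2) = (1/0.040) × 7.918 × 0.7967^(2/3) × 0.0014^(1/2) = 6.365 m³/s
V = Q/A = 6.365/7.918 = 0.8039 m/s

0.804 m/s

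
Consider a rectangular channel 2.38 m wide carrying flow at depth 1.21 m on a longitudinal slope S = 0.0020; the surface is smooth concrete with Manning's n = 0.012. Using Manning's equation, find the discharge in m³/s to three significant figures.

7.63 m³/s

A = b·y = 2.38 × 1.21 = 2.880 m²
P = b + 2y = 2.38 + 2×1.21 = 4.800 m
R = A/P = 2.880/4.800 = 0.6000 m
Q = (1/n)·A·R^(2/3)·S^(1/2) = (1/0.012) × 2.880 × 0.6000^(2/3) × 0.0020^(1/2) = 7.634 m³/s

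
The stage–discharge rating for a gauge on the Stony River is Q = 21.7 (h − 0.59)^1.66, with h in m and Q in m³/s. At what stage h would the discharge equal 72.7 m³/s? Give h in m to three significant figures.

2.66 m

h − h₀ = (Q/C)^(1/b) = (72.7/21.7)^(1/1.66) = 2.072 m
h = 0.59 + 2.072 = 2.662 m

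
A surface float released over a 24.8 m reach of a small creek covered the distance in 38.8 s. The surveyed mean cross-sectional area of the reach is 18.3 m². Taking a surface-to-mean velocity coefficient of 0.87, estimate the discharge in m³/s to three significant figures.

10.2 m³/s

v_surface = L / t̄ = 24.8 / 38.8 = 0.6392 m/s
v_mean = 0.87 × 0.6392 = 0.5561 m/s
Q = A × v_mean = 18.3 × 0.5561 = 10.18 m³/s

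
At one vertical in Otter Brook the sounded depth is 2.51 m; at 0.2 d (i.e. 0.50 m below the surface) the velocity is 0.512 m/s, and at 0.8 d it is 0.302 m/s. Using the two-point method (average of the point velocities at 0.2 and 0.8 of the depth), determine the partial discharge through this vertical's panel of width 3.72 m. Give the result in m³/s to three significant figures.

3.80 m³/s

v̄ = (0.512 + 0.302) / 2 = 0.4070 m/s
q = v̄ × d × w = 0.4070 × 2.51 × 3.72 = 3.800 m³/s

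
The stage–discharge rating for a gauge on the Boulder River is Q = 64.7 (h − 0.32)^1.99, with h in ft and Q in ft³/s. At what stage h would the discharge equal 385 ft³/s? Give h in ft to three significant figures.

h − h₀ = (Q/C)^(1/b) = (385/64.7)^(1/1.99) = 2.450 ft
h = 0.32 + 2.450 = 2.770 ft

2.77 ft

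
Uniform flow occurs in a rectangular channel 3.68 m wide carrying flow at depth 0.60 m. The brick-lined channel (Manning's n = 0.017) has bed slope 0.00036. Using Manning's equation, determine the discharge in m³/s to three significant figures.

A = b·y = 3.68 × 0.60 = 2.208 m²
P = b + 2y = 3.68 + 2×0.60 = 4.880 m
R = A/P = 2.208/4.880 = 0.4525 m
Q = (1/n)·A·R^(2/3)·S^(1/2) = (1/0.017) × 2.208 × 0.4525^(2/3) × 0.00036^(1/2) = 1.452 m³/s

1.45 m³/s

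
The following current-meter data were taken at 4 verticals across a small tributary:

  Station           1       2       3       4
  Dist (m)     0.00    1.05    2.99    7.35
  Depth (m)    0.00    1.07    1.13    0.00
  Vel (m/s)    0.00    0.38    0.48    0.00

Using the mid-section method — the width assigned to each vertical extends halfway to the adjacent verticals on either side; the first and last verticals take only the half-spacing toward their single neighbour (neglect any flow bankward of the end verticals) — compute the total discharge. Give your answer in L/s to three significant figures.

w_2 = (2.99 − 0.00)/2 = 1.495 m; q_2 = 0.38 × 1.07 × 1.495 = 0.6079 m³/s
w_3 = (7.35 − 1.05)/2 = 3.15 m; q_3 = 0.48 × 1.13 × 3.15 = 1.709 m³/s
Stations 1, 4 contribute zero (depth or velocity is 0).
Q = Σ qᵢ = 2.316 m³/s
= 2.316 × 1000 = 2316 L/s

2320 L/s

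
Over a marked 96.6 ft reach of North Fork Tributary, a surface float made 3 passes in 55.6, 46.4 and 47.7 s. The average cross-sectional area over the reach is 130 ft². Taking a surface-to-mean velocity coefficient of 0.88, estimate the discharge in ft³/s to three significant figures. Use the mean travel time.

t̄ = (55.6 + 46.4 + 47.7) / 3 = 49.9 s
v_surface = L / t̄ = 96.6 / 49.9 = 1.936 ft/s
v_mean = 0.88 × 1.936 = 1.704 ft/s
Q = A × v_mean = 130 × 1.704 = 221.5 ft³/s

221 ft³/s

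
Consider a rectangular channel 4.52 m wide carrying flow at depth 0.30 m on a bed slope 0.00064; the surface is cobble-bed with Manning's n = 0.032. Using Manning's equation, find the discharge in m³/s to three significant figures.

0.442 m³/s

A = b·y = 4.52 × 0.30 = 1.356 m²
P = b + 2y = 4.52 + 2×0.30 = 5.120 m
R = A/P = 1.356/5.120 = 0.2648 m
Q = (1/n)·A·R^(2/3)·S^(1/2) = (1/0.032) × 1.356 × 0.2648^(2/3) × 0.00064^(1/2) = 0.4421 m³/s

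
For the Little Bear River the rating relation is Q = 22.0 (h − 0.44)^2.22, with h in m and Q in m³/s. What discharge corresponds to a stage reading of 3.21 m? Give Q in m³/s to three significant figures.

211 m³/s

Q = 22.0 × (3.21 − 0.44)^2.22 = 22.0 × 2.77^2.22 = 211.2 m³/s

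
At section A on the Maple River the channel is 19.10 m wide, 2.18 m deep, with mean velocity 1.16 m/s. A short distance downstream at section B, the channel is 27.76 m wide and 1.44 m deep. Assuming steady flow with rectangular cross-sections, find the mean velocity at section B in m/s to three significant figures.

Q = A₁V₁ = (19.10×2.18) × 1.16 = 48.30 m³/s
A₂ = 27.76 × 1.44 = 39.97 m²
V₂ = Q/A₂ = 48.30/39.97 = 1.208 m/s

1.21 m/s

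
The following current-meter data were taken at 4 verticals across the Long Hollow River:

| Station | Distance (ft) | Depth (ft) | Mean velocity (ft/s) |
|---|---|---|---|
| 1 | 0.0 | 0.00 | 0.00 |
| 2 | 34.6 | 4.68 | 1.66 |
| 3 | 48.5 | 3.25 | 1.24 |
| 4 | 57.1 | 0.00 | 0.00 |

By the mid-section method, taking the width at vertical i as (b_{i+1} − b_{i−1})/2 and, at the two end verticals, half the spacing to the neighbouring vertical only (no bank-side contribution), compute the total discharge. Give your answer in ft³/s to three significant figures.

w_2 = (48.5 − 0.0)/2 = 24.25 ft; q_2 = 1.66 × 4.68 × 24.25 = 188.4 ft³/s
w_3 = (57.1 − 34.6)/2 = 11.25 ft; q_3 = 1.24 × 3.25 × 11.25 = 45.34 ft³/s
Stations 1, 4 contribute zero (depth or velocity is 0).
Q = Σ qᵢ = 233.7 ft³/s

234 ft³/s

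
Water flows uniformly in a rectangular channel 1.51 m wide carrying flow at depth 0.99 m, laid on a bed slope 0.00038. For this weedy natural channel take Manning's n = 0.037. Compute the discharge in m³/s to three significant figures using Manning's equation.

0.448 m³/s

A = b·y = 1.51 × 0.99 = 1.495 m²
P = b + 2y = 1.51 + 2×0.99 = 3.490 m
R = A/P = 1.495/3.490 = 0.4283 m
Q = (1/n)·A·R^(2/3)·S^(1/2) = (1/0.037) × 1.495 × 0.4283^(2/3) × 0.00038^(1/2) = 0.4475 m³/s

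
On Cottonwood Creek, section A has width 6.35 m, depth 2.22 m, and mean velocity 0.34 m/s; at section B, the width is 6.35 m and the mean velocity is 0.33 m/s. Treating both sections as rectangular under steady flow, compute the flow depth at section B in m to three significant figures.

Q = A₁V₁ = (6.35×2.22) × 0.34 = 4.793 m³/s
d₂ = Q/(b₂ V₂) = 4.793/(6.35×0.33) = 2.287 m

2.29 m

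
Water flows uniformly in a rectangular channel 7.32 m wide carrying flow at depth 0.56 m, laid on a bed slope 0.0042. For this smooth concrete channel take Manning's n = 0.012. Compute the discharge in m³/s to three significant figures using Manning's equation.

13.7 m³/s

A = b·y = 7.32 × 0.56 = 4.099 m²
P = b + 2y = 7.32 + 2×0.56 = 8.440 m
R = A/P = 4.099/8.440 = 0.4857 m
Q = (1/n)·A·R^(2/3)·S^(1/2) = (1/0.012) × 4.099 × 0.4857^(2/3) × 0.0042^(1/2) = 13.68 m³/s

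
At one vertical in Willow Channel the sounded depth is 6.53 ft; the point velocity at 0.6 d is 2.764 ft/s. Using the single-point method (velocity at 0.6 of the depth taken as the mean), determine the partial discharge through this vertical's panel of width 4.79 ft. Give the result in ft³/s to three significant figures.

86.5 ft³/s

v̄ = v₀.₆ = 2.764 ft/s
q = v̄ × d × w = 2.764 × 6.53 × 4.79 = 86.45 ft³/s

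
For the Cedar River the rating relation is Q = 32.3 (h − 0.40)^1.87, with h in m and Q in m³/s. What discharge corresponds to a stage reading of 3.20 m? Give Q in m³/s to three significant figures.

222 m³/s

Q = 32.3 × (3.20 − 0.40)^1.87 = 32.3 × 2.8^1.87 = 221.5 m³/s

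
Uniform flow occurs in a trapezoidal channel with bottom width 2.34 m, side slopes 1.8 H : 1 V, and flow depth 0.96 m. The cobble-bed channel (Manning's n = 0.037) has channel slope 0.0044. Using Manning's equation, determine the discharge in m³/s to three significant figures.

A = (b + z·y)·y = (2.34 + 1.8×0.96)×0.96 = 3.905 m²
P = b + 2y√(1+z²) = 2.34 + 2×0.96×√(1+1.8²) = 6.294 m
R = A/P = 3.905/6.294 = 0.6205 m
Q = (1/n)·A·R^(2/3)·S^(1/2) = (1/0.037) × 3.905 × 0.6205^(2/3) × 0.0044^(1/2) = 5.093 m³/s

5.09 m³/s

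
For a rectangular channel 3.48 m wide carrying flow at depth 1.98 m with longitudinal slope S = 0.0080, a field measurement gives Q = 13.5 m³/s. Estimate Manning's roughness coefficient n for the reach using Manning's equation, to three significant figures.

A = b·y = 3.48 × 1.98 = 6.890 m²
P = b + 2y = 3.48 + 2×1.98 = 7.440 m
R = A/P = 6.890/7.440 = 0.9261 m
n = (1/Q)·A·R^(2/3)·S^(1/2) = (1/13.5) × 6.890 × 0.9501 × 0.08944 = 0.04337

0.0434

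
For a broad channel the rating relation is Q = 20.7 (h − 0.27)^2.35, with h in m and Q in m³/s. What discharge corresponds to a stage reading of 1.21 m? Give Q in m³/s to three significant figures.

Q = 20.7 × (1.21 − 0.27)^2.35 = 20.7 × 0.94^2.35 = 17.90 m³/s

17.9 m³/s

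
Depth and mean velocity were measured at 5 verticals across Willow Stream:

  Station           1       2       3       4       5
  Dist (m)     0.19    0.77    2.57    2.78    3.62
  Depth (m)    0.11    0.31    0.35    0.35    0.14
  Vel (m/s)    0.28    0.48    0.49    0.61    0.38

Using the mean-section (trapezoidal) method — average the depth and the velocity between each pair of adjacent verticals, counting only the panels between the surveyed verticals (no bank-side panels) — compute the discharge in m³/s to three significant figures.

0.477 m³/s

Panel 1-2: Δb = 0.58 m, d̄ = (0.11+0.31)/2 = 0.21, v̄ = (0.28+0.48)/2 = 0.38 → q = 0.58×0.21×0.38 = 0.04628 m³/s
Panel 2-3: Δb = 1.8 m, d̄ = (0.31+0.35)/2 = 0.33, v̄ = (0.48+0.49)/2 = 0.485 → q = 1.8×0.33×0.485 = 0.2881 m³/s
Panel 3-4: Δb = 0.21 m, d̄ = (0.35+0.35)/2 = 0.35, v̄ = (0.49+0.61)/2 = 0.55 → q = 0.21×0.35×0.55 = 0.04043 m³/s
Panel 4-5: Δb = 0.84 m, d̄ = (0.35+0.14)/2 = 0.245, v̄ = (0.61+0.38)/2 = 0.495 → q = 0.84×0.245×0.495 = 0.1019 m³/s
Q = Σ q = 0.4767 m³/s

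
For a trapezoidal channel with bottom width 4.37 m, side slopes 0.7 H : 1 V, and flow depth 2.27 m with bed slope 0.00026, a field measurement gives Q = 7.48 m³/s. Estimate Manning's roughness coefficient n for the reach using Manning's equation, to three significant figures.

0.0359

A = (b + z·y)·y = (4.37 + 0.7×2.27)×2.27 = 13.53 m²
P = b + 2y√(1+z²) = 4.37 + 2×2.27×√(1+0.7²) = 9.912 m
R = A/P = 13.53/9.912 = 1.365 m
n = (1/Q)·A·R^(2/3)·S^(1/2) = (1/7.48) × 13.53 × 1.230 × 0.01612 = 0.03588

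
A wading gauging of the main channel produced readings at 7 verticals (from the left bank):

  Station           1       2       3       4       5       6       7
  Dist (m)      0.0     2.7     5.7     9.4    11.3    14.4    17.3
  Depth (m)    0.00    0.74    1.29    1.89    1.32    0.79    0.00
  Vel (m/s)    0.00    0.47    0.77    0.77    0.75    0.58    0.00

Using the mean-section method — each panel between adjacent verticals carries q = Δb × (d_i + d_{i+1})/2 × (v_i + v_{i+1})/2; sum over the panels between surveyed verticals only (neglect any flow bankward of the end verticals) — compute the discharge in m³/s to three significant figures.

Panel 1-2: Δb = 2.7 m, d̄ = (0.00+0.74)/2 = 0.37, v̄ = (0.00+0.47)/2 = 0.235 → q = 2.7×0.37×0.235 = 0.2348 m³/s
Panel 2-3: Δb = 3 m, d̄ = (0.74+1.29)/2 = 1.015, v̄ = (0.47+0.77)/2 = 0.62 → q = 3×1.015×0.62 = 1.888 m³/s
Panel 3-4: Δb = 3.7 m, d̄ = (1.29+1.89)/2 = 1.59, v̄ = (0.77+0.77)/2 = 0.77 → q = 3.7×1.59×0.77 = 4.530 m³/s
Panel 4-5: Δb = 1.9 m, d̄ = (1.89+1.32)/2 = 1.605, v̄ = (0.77+0.75)/2 = 0.76 → q = 1.9×1.605×0.76 = 2.318 m³/s
Panel 5-6: Δb = 3.1 m, d̄ = (1.32+0.79)/2 = 1.055, v̄ = (0.75+0.58)/2 = 0.665 → q = 3.1×1.055×0.665 = 2.175 m³/s
Panel 6-7: Δb = 2.9 m, d̄ = (0.79+0.00)/2 = 0.395, v̄ = (0.58+0.00)/2 = 0.29 → q = 2.9×0.395×0.29 = 0.3322 m³/s
Q = Σ q = 11.48 m³/s

11.5 m³/s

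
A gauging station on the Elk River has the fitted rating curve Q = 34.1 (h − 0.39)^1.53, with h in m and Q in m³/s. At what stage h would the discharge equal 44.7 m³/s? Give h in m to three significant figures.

h − h₀ = (Q/C)^(1/b) = (44.7/34.1)^(1/1.53) = 1.194 m
h = 0.39 + 1.194 = 1.584 m

1.58 m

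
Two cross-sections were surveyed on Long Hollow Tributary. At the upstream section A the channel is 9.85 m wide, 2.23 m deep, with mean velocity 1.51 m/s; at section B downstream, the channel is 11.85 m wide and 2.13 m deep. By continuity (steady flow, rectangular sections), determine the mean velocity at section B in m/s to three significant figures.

Q = A₁V₁ = (9.85×2.23) × 1.51 = 33.17 m³/s
A₂ = 11.85 × 2.13 = 25.24 m²
V₂ = Q/A₂ = 33.17/25.24 = 1.314 m/s

1.31 m/s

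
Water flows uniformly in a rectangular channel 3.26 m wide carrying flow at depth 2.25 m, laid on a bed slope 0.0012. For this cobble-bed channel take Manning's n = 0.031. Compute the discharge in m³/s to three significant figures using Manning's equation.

A = b·y = 3.26 × 2.25 = 7.335 m²
P = b + 2y = 3.26 + 2×2.25 = 7.760 m
R = A/P = 7.335/7.760 = 0.9452 m
Q = (1/n)·A·R^(2/3)·S^(1/2) = (1/0.031) × 7.335 × 0.9452^(2/3) × 0.0012^(1/2) = 7.894 m³/s

7.89 m³/s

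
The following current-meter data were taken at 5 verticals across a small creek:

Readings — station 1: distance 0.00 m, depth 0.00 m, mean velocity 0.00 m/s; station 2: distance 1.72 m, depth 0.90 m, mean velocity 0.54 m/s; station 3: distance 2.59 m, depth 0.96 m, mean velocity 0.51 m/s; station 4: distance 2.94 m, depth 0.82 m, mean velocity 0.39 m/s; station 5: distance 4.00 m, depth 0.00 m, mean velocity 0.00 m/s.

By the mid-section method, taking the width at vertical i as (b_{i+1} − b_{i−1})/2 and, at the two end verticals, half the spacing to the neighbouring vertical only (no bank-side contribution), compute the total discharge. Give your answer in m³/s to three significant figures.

w_2 = (2.59 − 0.00)/2 = 1.295 m; q_2 = 0.54 × 0.90 × 1.295 = 0.6294 m³/s
w_3 = (2.94 − 1.72)/2 = 0.61 m; q_3 = 0.51 × 0.96 × 0.61 = 0.2987 m³/s
w_4 = (4.00 − 2.59)/2 = 0.705 m; q_4 = 0.39 × 0.82 × 0.705 = 0.2255 m³/s
Stations 1, 5 contribute zero (depth or velocity is 0).
Q = Σ qᵢ = 1.153 m³/s

1.15 m³/s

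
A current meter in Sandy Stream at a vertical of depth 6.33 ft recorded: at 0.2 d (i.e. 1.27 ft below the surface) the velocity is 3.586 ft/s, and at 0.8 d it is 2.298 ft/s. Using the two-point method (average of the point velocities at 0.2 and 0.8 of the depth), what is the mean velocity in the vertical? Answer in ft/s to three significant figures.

v̄ = (3.586 + 2.298) / 2 = 2.942 ft/s

2.94 ft/s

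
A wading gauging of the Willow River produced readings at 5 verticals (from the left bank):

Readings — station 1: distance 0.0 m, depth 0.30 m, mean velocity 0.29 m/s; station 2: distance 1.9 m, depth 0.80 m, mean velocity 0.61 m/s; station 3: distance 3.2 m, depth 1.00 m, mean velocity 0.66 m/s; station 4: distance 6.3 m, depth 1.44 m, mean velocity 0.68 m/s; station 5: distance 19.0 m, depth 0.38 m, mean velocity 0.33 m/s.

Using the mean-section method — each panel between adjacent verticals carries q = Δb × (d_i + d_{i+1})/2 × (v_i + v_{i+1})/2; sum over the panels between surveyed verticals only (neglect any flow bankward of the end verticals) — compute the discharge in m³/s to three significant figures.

Panel 1-2: Δb = 1.9 m, d̄ = (0.30+0.80)/2 = 0.55, v̄ = (0.29+0.61)/2 = 0.45 → q = 1.9×0.55×0.45 = 0.4703 m³/s
Panel 2-3: Δb = 1.3 m, d̄ = (0.80+1.00)/2 = 0.9, v̄ = (0.61+0.66)/2 = 0.635 → q = 1.3×0.9×0.635 = 0.7430 m³/s
Panel 3-4: Δb = 3.1 m, d̄ = (1.00+1.44)/2 = 1.22, v̄ = (0.66+0.68)/2 = 0.67 → q = 3.1×1.22×0.67 = 2.534 m³/s
Panel 4-5: Δb = 12.7 m, d̄ = (1.44+0.38)/2 = 0.91, v̄ = (0.68+0.33)/2 = 0.505 → q = 12.7×0.91×0.505 = 5.836 m³/s
Q = Σ q = 9.583 m³/s

9.58 m³/s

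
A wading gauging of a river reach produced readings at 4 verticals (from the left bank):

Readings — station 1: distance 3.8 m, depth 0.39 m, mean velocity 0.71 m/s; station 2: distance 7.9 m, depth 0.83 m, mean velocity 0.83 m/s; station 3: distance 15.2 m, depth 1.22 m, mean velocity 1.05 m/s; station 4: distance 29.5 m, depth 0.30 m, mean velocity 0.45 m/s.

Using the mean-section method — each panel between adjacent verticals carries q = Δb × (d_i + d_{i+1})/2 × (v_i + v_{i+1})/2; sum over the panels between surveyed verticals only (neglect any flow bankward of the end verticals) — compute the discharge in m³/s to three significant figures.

17.1 m³/s

Panel 1-2: Δb = 4.1 m, d̄ = (0.39+0.83)/2 = 0.61, v̄ = (0.71+0.83)/2 = 0.77 → q = 4.1×0.61×0.77 = 1.926 m³/s
Panel 2-3: Δb = 7.3 m, d̄ = (0.83+1.22)/2 = 1.025, v̄ = (0.83+1.05)/2 = 0.94 → q = 7.3×1.025×0.94 = 7.034 m³/s
Panel 3-4: Δb = 14.3 m, d̄ = (1.22+0.30)/2 = 0.76, v̄ = (1.05+0.45)/2 = 0.75 → q = 14.3×0.76×0.75 = 8.151 m³/s
Q = Σ q = 17.11 m³/s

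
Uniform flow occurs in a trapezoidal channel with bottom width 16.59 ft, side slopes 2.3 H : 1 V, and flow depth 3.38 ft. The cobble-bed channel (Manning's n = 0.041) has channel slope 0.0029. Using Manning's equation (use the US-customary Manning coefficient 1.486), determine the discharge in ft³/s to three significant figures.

293 ft³/s

A = (b + z·y)·y = (16.59 + 2.3×3.38)×3.38 = 82.35 ft²
P = b + 2y√(1+z²) = 16.59 + 2×3.38×√(1+2.3²) = 33.54 ft
R = A/P = 82.35/33.54 = 2.455 ft
Q = (1.486/n)·A·R^(2/3)·S^(1/2) = (1.486/0.041) × 82.35 × 2.455^(2/3) × 0.0029^(1/2) = 292.5 ft³/s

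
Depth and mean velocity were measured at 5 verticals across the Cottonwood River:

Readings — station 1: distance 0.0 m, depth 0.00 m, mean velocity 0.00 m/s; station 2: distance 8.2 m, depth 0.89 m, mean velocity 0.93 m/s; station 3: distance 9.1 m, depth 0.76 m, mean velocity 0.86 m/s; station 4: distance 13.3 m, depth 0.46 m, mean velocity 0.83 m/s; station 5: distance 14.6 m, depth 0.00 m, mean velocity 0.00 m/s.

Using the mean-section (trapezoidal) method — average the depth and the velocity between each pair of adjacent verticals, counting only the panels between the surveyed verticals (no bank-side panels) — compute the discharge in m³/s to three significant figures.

Panel 1-2: Δb = 8.2 m, d̄ = (0.00+0.89)/2 = 0.445, v̄ = (0.00+0.93)/2 = 0.465 → q = 8.2×0.445×0.465 = 1.697 m³/s
Panel 2-3: Δb = 0.9 m, d̄ = (0.89+0.76)/2 = 0.825, v̄ = (0.93+0.86)/2 = 0.895 → q = 0.9×0.825×0.895 = 0.6645 m³/s
Panel 3-4: Δb = 4.2 m, d̄ = (0.76+0.46)/2 = 0.61, v̄ = (0.86+0.83)/2 = 0.845 → q = 4.2×0.61×0.845 = 2.165 m³/s
Panel 4-5: Δb = 1.3 m, d̄ = (0.46+0.00)/2 = 0.23, v̄ = (0.83+0.00)/2 = 0.415 → q = 1.3×0.23×0.415 = 0.1241 m³/s
Q = Σ q = 4.650 m³/s

4.65 m³/s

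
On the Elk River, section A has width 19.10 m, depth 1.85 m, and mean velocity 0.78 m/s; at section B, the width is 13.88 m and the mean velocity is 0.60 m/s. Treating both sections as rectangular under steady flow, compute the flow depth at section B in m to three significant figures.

3.31 m

Q = A₁V₁ = (19.10×1.85) × 0.78 = 27.56 m³/s
d₂ = Q/(b₂ V₂) = 27.56/(13.88×0.60) = 3.309 m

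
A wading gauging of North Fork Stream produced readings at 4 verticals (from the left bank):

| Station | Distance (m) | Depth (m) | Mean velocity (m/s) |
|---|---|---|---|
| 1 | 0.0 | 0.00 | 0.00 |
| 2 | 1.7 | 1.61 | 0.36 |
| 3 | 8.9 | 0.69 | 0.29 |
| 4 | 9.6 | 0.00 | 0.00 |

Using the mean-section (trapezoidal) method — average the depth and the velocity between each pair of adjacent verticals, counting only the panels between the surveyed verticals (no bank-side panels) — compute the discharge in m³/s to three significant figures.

Panel 1-2: Δb = 1.7 m, d̄ = (0.00+1.61)/2 = 0.805, v̄ = (0.00+0.36)/2 = 0.18 → q = 1.7×0.805×0.18 = 0.2463 m³/s
Panel 2-3: Δb = 7.2 m, d̄ = (1.61+0.69)/2 = 1.15, v̄ = (0.36+0.29)/2 = 0.325 → q = 7.2×1.15×0.325 = 2.691 m³/s
Panel 3-4: Δb = 0.7 m, d̄ = (0.69+0.00)/2 = 0.345, v̄ = (0.29+0.00)/2 = 0.145 → q = 0.7×0.345×0.145 = 0.03502 m³/s
Q = Σ q = 2.972 m³/s

2.97 m³/s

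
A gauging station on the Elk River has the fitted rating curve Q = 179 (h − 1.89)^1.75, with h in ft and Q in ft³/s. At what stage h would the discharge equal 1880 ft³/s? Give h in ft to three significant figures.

5.72 ft

h − h₀ = (Q/C)^(1/b) = (1880/179)^(1/1.75) = 3.834 ft
h = 1.89 + 3.834 = 5.724 ft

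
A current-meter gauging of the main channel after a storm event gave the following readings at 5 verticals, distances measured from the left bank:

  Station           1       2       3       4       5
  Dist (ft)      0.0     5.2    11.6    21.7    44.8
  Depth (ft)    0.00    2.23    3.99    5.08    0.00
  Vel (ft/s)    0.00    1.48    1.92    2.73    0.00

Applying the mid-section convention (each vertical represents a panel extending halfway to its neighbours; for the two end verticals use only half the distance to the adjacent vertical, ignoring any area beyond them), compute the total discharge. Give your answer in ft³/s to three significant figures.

313 ft³/s

w_2 = (11.6 − 0.0)/2 = 5.8 ft; q_2 = 1.48 × 2.23 × 5.8 = 19.14 ft³/s
w_3 = (21.7 − 5.2)/2 = 8.25 ft; q_3 = 1.92 × 3.99 × 8.25 = 63.20 ft³/s
w_4 = (44.8 − 11.6)/2 = 16.6 ft; q_4 = 2.73 × 5.08 × 16.6 = 230.2 ft³/s
Stations 1, 5 contribute zero (depth or velocity is 0).
Q = Σ qᵢ = 312.6 ft³/s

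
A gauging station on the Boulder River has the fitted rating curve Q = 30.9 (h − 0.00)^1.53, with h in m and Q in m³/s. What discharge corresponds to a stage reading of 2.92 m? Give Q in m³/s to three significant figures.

Q = 30.9 × (2.92 − 0.00)^1.53 = 30.9 × 2.92^1.53 = 159.2 m³/s

159 m³/s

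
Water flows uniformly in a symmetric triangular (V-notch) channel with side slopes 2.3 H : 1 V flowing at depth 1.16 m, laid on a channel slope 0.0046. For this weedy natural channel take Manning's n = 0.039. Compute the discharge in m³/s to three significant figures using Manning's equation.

3.53 m³/s

A = z·y² = 2.3×1.16² = 3.095 m²
P = 2y√(1+z²) = 2×1.16×√(1+2.3²) = 5.819 m
R = A/P = 3.095/5.819 = 0.5319 m
Q = (1/n)·A·R^(2/3)·S^(1/2) = (1/0.039) × 3.095 × 0.5319^(2/3) × 0.0046^(1/2) = 3.533 m³/s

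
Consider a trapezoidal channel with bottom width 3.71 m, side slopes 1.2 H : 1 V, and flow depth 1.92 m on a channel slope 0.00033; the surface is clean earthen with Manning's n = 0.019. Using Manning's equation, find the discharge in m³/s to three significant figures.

12.4 m³/s

A = (b + z·y)·y = (3.71 + 1.2×1.92)×1.92 = 11.55 m²
P = b + 2y√(1+z²) = 3.71 + 2×1.92×√(1+1.2²) = 9.708 m
R = A/P = 11.55/9.708 = 1.189 m
Q = (1/n)·A·R^(2/3)·S^(1/2) = (1/0.019) × 11.55 × 1.189^(2/3) × 0.00033^(1/2) = 12.39 m³/s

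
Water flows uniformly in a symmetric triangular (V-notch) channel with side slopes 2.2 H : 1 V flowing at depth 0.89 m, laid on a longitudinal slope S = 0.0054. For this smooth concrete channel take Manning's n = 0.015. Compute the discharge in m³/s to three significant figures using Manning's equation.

A = z·y² = 2.2×0.89² = 1.743 m²
P = 2y√(1+z²) = 2×0.89×√(1+2.2²) = 4.302 m
R = A/P = 1.743/4.302 = 0.4051 m
Q = (1/n)·A·R^(2/3)·S^(1/2) = (1/0.015) × 1.743 × 0.4051^(2/3) × 0.0054^(1/2) = 4.674 m³/s

4.67 m³/s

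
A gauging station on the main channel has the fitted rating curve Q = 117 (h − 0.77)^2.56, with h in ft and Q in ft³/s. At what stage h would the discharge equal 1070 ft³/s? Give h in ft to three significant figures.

h − h₀ = (Q/C)^(1/b) = (1070/117)^(1/2.56) = 2.374 ft
h = 0.77 + 2.374 = 3.144 ft

3.14 ft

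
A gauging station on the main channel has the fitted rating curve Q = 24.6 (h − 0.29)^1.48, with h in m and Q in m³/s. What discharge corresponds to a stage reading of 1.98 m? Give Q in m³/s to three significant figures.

53.5 m³/s

Q = 24.6 × (1.98 − 0.29)^1.48 = 24.6 × 1.69^1.48 = 53.48 m³/s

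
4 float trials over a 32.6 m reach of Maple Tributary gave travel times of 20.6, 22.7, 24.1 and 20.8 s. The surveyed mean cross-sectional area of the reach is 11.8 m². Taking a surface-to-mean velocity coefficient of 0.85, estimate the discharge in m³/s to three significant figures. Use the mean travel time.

14.8 m³/s

t̄ = (20.6 + 22.7 + 24.1 + 20.8) / 4 = 22.05 s
v_surface = L / t̄ = 32.6 / 22.05 = 1.478 m/s
v_mean = 0.85 × 1.478 = 1.257 m/s
Q = A × v_mean = 11.8 × 1.257 = 14.83 m³/s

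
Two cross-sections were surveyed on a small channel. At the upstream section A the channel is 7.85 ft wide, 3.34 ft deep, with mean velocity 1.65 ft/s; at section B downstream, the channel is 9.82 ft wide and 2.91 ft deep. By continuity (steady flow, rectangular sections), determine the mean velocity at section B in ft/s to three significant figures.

1.51 ft/s

Q = A₁V₁ = (7.85×3.34) × 1.65 = 43.26 ft³/s
A₂ = 9.82 × 2.91 = 28.58 ft²
V₂ = Q/A₂ = 43.26/28.58 = 1.514 ft/s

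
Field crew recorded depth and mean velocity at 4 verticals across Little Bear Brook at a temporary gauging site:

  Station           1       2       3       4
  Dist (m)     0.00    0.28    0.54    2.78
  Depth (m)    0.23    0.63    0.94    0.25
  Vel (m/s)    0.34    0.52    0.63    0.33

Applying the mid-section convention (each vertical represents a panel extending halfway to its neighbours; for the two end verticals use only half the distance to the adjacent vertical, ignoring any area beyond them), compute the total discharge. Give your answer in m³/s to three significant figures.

w_1 = (0.28 − 0.00)/2 = 0.14 m; q_1 = 0.34 × 0.23 × 0.14 = 0.01095 m³/s
w_2 = (0.54 − 0.00)/2 = 0.27 m; q_2 = 0.52 × 0.63 × 0.27 = 0.08845 m³/s
w_3 = (2.78 − 0.28)/2 = 1.25 m; q_3 = 0.63 × 0.94 × 1.25 = 0.7403 m³/s
w_4 = (2.78 − 0.54)/2 = 1.12 m; q_4 = 0.33 × 0.25 × 1.12 = 0.09240 m³/s
Q = Σ qᵢ = 0.9321 m³/s

0.932 m³/s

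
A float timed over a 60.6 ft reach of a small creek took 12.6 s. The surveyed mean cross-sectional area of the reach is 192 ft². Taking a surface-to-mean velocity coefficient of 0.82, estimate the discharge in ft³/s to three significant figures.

757 ft³/s

v_surface = L / t̄ = 60.6 / 12.6 = 4.810 ft/s
v_mean = 0.82 × 4.810 = 3.944 ft/s
Q = A × v_mean = 192 × 3.944 = 757.2 ft³/s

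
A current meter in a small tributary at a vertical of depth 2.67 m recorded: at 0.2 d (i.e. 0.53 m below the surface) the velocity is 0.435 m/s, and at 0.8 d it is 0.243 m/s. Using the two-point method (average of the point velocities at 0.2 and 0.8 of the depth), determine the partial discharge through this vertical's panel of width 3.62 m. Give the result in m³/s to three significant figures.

3.28 m³/s

v̄ = (0.435 + 0.243) / 2 = 0.3390 m/s
q = v̄ × d × w = 0.3390 × 2.67 × 3.62 = 3.277 m³/s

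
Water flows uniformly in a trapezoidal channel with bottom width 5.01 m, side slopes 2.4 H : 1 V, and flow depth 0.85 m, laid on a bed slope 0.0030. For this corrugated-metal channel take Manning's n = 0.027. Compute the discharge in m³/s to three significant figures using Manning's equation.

8.99 m³/s

A = (b + z·y)·y = (5.01 + 2.4×0.85)×0.85 = 5.993 m²
P = b + 2y√(1+z²) = 5.01 + 2×0.85×√(1+2.4²) = 9.430 m
R = A/P = 5.993/9.430 = 0.6355 m
Q = (1/n)·A·R^(2/3)·S^(1/2) = (1/0.027) × 5.993 × 0.6355^(2/3) × 0.0030^(1/2) = 8.985 m³/s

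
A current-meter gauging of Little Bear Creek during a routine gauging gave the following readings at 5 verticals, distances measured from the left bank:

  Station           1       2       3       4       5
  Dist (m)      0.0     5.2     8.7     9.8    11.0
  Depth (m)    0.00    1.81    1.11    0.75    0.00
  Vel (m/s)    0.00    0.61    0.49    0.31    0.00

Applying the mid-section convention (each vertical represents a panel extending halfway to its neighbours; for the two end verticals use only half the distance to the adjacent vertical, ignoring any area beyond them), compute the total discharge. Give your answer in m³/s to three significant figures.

6.32 m³/s

w_2 = (8.7 − 0.0)/2 = 4.35 m; q_2 = 0.61 × 1.81 × 4.35 = 4.803 m³/s
w_3 = (9.8 − 5.2)/2 = 2.3 m; q_3 = 0.49 × 1.11 × 2.3 = 1.251 m³/s
w_4 = (11.0 − 8.7)/2 = 1.15 m; q_4 = 0.31 × 0.75 × 1.15 = 0.2674 m³/s
Stations 1, 5 contribute zero (depth or velocity is 0).
Q = Σ qᵢ = 6.321 m³/s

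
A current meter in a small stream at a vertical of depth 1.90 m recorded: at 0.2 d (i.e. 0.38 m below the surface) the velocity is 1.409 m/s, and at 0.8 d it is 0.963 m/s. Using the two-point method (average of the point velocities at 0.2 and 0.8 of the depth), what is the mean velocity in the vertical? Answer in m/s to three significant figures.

1.19 m/s

v̄ = (1.409 + 0.963) / 2 = 1.186 m/s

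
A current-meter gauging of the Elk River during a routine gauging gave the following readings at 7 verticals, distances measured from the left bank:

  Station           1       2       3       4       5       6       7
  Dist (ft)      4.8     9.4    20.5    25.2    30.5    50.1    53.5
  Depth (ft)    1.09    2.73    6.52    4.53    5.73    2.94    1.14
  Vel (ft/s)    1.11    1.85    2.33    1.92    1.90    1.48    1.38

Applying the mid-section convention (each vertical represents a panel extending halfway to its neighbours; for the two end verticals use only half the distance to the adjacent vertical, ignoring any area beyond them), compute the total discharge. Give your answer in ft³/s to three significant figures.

394 ft³/s

w_1 = (9.4 − 4.8)/2 = 2.3 ft; q_1 = 1.11 × 1.09 × 2.3 = 2.783 ft³/s
w_2 = (20.5 − 4.8)/2 = 7.85 ft; q_2 = 1.85 × 2.73 × 7.85 = 39.65 ft³/s
w_3 = (25.2 − 9.4)/2 = 7.9 ft; q_3 = 2.33 × 6.52 × 7.9 = 120.0 ft³/s
w_4 = (30.5 − 20.5)/2 = 5 ft; q_4 = 1.92 × 4.53 × 5 = 43.49 ft³/s
w_5 = (50.1 − 25.2)/2 = 12.45 ft; q_5 = 1.90 × 5.73 × 12.45 = 135.5 ft³/s
w_6 = (53.5 − 30.5)/2 = 11.5 ft; q_6 = 1.48 × 2.94 × 11.5 = 50.04 ft³/s
w_7 = (53.5 − 50.1)/2 = 1.7 ft; q_7 = 1.38 × 1.14 × 1.7 = 2.674 ft³/s
Q = Σ qᵢ = 394.2 ft³/s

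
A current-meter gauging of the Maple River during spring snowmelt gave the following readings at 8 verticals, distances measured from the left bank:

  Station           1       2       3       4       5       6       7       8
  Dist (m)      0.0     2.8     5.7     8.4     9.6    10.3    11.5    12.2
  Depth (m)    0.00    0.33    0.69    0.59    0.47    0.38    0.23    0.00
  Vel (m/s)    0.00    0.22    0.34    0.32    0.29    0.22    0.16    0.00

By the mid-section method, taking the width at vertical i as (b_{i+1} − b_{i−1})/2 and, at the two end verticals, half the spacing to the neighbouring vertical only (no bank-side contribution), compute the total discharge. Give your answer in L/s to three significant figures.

w_2 = (5.7 − 0.0)/2 = 2.85 m; q_2 = 0.22 × 0.33 × 2.85 = 0.2069 m³/s
w_3 = (8.4 − 2.8)/2 = 2.8 m; q_3 = 0.34 × 0.69 × 2.8 = 0.6569 m³/s
w_4 = (9.6 − 5.7)/2 = 1.95 m; q_4 = 0.32 × 0.59 × 1.95 = 0.3682 m³/s
w_5 = (10.3 − 8.4)/2 = 0.95 m; q_5 = 0.29 × 0.47 × 0.95 = 0.1295 m³/s
w_6 = (11.5 − 9.6)/2 = 0.95 m; q_6 = 0.22 × 0.38 × 0.95 = 0.07942 m³/s
w_7 = (12.2 − 10.3)/2 = 0.95 m; q_7 = 0.16 × 0.23 × 0.95 = 0.03496 m³/s
Stations 1, 8 contribute zero (depth or velocity is 0).
Q = Σ qᵢ = 1.476 m³/s
= 1.476 × 1000 = 1476 L/s

1480 L/s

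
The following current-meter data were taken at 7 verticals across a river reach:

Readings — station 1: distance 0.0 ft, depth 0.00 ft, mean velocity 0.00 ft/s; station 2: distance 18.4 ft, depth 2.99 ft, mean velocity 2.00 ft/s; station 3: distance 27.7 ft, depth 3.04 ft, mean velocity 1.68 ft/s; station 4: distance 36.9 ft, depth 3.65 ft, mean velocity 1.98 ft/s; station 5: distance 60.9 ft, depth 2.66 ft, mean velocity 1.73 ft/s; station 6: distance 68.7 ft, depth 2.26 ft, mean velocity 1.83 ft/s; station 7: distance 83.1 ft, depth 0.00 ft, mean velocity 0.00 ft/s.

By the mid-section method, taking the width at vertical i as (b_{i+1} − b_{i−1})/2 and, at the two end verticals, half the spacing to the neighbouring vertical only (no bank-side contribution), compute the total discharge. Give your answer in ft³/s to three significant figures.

369 ft³/s

w_2 = (27.7 − 0.0)/2 = 13.85 ft; q_2 = 2.00 × 2.99 × 13.85 = 82.82 ft³/s
w_3 = (36.9 − 18.4)/2 = 9.25 ft; q_3 = 1.68 × 3.04 × 9.25 = 47.24 ft³/s
w_4 = (60.9 − 27.7)/2 = 16.6 ft; q_4 = 1.98 × 3.65 × 16.6 = 120.0 ft³/s
w_5 = (68.7 − 36.9)/2 = 15.9 ft; q_5 = 1.73 × 2.66 × 15.9 = 73.17 ft³/s
w_6 = (83.1 − 60.9)/2 = 11.1 ft; q_6 = 1.83 × 2.26 × 11.1 = 45.91 ft³/s
Stations 1, 7 contribute zero (depth or velocity is 0).
Q = Σ qᵢ = 369.1 ft³/s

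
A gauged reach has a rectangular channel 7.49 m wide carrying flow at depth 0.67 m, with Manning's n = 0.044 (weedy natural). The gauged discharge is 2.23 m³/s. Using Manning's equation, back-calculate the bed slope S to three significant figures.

A = b·y = 7.49 × 0.67 = 5.018 m²
P = b + 2y = 7.49 + 2×0.67 = 8.830 m
R = A/P = 5.018/8.830 = 0.5683 m
S = (Q·n / (1·A·R^(2/3)))² = (2.23×0.044 / (1×5.018×0.6861))² = 0.0008121

0.000812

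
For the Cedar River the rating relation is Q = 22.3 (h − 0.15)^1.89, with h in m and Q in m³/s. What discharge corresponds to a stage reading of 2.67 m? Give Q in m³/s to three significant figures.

128 m³/s

Q = 22.3 × (2.67 − 0.15)^1.89 = 22.3 × 2.52^1.89 = 127.9 m³/s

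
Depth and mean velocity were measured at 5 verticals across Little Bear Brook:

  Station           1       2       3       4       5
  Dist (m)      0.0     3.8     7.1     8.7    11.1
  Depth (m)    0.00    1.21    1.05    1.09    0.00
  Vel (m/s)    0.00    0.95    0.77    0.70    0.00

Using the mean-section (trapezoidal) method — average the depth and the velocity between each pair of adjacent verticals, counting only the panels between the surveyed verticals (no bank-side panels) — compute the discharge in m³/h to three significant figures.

Panel 1-2: Δb = 3.8 m, d̄ = (0.00+1.21)/2 = 0.605, v̄ = (0.00+0.95)/2 = 0.475 → q = 3.8×0.605×0.475 = 1.092 m³/s
Panel 2-3: Δb = 3.3 m, d̄ = (1.21+1.05)/2 = 1.13, v̄ = (0.95+0.77)/2 = 0.86 → q = 3.3×1.13×0.86 = 3.207 m³/s
Panel 3-4: Δb = 1.6 m, d̄ = (1.05+1.09)/2 = 1.07, v̄ = (0.77+0.70)/2 = 0.735 → q = 1.6×1.07×0.735 = 1.258 m³/s
Panel 4-5: Δb = 2.4 m, d̄ = (1.09+0.00)/2 = 0.545, v̄ = (0.70+0.00)/2 = 0.35 → q = 2.4×0.545×0.35 = 0.4578 m³/s
Q = Σ q = 6.015 m³/s
= 6.015 × 3600 = 21650 m³/h

21700 m³/h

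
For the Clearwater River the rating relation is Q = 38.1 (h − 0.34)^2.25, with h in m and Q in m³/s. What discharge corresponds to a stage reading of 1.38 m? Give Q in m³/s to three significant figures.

41.6 m³/s

Q = 38.1 × (1.38 − 0.34)^2.25 = 38.1 × 1.04^2.25 = 41.62 m³/s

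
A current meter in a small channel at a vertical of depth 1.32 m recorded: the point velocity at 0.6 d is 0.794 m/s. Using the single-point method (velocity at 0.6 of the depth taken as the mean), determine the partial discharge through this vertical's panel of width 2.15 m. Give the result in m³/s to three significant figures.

v̄ = v₀.₆ = 0.794 m/s
q = v̄ × d × w = 0.7940 × 1.32 × 2.15 = 2.253 m³/s

2.25 m³/s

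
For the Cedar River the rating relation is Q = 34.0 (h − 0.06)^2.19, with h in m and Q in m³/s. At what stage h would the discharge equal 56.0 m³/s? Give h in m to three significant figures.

1.32 m

h − h₀ = (Q/C)^(1/b) = (56.0/34.0)^(1/2.19) = 1.256 m
h = 0.06 + 1.256 = 1.316 m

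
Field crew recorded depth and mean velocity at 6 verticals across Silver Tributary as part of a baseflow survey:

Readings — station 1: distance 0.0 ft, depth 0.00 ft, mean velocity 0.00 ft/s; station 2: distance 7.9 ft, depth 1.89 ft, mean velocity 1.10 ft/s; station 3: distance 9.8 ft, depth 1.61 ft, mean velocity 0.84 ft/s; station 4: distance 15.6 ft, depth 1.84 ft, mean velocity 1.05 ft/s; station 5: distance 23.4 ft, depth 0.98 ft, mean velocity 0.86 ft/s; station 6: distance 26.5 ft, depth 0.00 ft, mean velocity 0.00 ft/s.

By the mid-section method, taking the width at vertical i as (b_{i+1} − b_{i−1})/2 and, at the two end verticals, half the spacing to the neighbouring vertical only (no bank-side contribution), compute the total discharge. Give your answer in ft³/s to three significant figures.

w_2 = (9.8 − 0.0)/2 = 4.9 ft; q_2 = 1.10 × 1.89 × 4.9 = 10.19 ft³/s
w_3 = (15.6 − 7.9)/2 = 3.85 ft; q_3 = 0.84 × 1.61 × 3.85 = 5.207 ft³/s
w_4 = (23.4 − 9.8)/2 = 6.8 ft; q_4 = 1.05 × 1.84 × 6.8 = 13.14 ft³/s
w_5 = (26.5 − 15.6)/2 = 5.45 ft; q_5 = 0.86 × 0.98 × 5.45 = 4.593 ft³/s
Stations 1, 6 contribute zero (depth or velocity is 0).
Q = Σ qᵢ = 33.12 ft³/s

33.1 ft³/s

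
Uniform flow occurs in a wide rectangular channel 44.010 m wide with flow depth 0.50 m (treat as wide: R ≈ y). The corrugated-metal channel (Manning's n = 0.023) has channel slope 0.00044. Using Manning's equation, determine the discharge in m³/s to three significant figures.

A = b·y = 44.010 × 0.50 = 22.01 m²
Wide channel: R ≈ y = 0.50 m
Q = (1/n)·A·R^(2/3)·S^(1/2) = (1/0.023) × 22.01 × 0.5000^(2/3) × 0.00044^(1/2) = 12.64 m³/s

12.6 m³/s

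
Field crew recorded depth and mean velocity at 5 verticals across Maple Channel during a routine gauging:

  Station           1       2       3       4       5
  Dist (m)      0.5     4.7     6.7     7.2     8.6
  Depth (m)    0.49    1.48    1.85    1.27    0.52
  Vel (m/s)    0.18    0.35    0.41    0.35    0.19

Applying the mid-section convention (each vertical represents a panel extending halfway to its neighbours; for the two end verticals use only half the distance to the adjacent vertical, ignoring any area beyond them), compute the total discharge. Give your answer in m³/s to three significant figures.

3.23 m³/s

w_1 = (4.7 − 0.5)/2 = 2.1 m; q_1 = 0.18 × 0.49 × 2.1 = 0.1852 m³/s
w_2 = (6.7 − 0.5)/2 = 3.1 m; q_2 = 0.35 × 1.48 × 3.1 = 1.606 m³/s
w_3 = (7.2 − 4.7)/2 = 1.25 m; q_3 = 0.41 × 1.85 × 1.25 = 0.9481 m³/s
w_4 = (8.6 − 6.7)/2 = 0.95 m; q_4 = 0.35 × 1.27 × 0.95 = 0.4223 m³/s
w_5 = (8.6 − 7.2)/2 = 0.7 m; q_5 = 0.19 × 0.52 × 0.7 = 0.06916 m³/s
Q = Σ qᵢ = 3.231 m³/s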